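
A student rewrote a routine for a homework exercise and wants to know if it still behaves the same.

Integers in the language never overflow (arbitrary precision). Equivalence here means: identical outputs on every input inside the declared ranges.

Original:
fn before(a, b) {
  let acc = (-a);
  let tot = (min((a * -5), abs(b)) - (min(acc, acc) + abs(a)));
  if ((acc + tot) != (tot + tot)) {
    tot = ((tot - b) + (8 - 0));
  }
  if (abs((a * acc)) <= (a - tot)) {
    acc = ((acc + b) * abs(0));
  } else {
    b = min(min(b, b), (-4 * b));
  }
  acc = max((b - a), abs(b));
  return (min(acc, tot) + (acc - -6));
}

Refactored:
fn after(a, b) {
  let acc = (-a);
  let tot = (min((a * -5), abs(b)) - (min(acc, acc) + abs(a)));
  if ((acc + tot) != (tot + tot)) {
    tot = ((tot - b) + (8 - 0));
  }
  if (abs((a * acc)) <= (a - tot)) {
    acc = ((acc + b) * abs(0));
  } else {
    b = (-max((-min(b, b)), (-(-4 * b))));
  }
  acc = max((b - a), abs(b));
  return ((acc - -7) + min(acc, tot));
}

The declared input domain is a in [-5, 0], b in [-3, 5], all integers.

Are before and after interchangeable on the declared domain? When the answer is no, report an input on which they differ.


On input a=-5, b=-3, before returns 12 while after returns 13.
verdict: not equivalent; witness: a=-5, b=-3


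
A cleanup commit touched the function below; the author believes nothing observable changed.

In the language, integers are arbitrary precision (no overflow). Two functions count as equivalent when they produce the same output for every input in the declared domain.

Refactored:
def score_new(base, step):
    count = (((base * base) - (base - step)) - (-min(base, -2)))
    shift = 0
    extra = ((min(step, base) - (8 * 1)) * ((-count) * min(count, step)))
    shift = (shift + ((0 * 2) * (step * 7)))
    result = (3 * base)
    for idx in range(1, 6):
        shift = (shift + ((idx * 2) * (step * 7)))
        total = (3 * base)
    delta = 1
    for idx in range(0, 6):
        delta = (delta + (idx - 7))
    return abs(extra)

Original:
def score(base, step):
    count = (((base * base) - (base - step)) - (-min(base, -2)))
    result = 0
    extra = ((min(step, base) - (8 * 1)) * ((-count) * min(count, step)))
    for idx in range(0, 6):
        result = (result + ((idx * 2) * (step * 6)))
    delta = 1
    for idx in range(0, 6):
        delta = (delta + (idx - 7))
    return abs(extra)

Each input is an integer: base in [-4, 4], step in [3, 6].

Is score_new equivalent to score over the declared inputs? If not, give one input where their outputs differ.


The one real change (`6` became `7`) has no effect anywhere in the declared ranges.
Tracing base=-1, step=3: score: count := 3 | result := 0 | extra := 81 | iter idx=0: | result := 0 | iter idx=1: | result := 36 | iter idx=2: | result := 108 | iter idx=3: | result := 216 | iter idx=4: | result := 360 | iter idx=5: | result := 540 | delta := 1 | iter idx=0: | delta := -6 | iter idx=1: | delta := -12 | iter idx=2: | delta := -17 | iter idx=3: | delta := -21 | iter idx=4: | delta := -24 | iter idx=5: | delta := -26 | result 81 | score_new: count := 3 | shift := 0 | extra := 81 | shift := 0 | result := -3 | iter idx=1: | shift := 42 | total := -3 | iter idx=2: | shift := 126 | total := -3 | iter idx=3: | shift := 252 | total := -3 | iter idx=4: | shift := 420 | total := -3 | iter idx=5: | shift := 630 | total := -3 | delta := 1 | iter idx=0: | delta := -6 | iter idx=1: | delta := -12 | iter idx=2: | delta := -17 | iter idx=3: | delta := -21 | iter idx=4: | delta := -24 | iter idx=5: | delta := -26 | result 81 — matching result 81.
Checked all 36 inputs in the declared domain: the outputs agree on every one.
verdict: equivalent


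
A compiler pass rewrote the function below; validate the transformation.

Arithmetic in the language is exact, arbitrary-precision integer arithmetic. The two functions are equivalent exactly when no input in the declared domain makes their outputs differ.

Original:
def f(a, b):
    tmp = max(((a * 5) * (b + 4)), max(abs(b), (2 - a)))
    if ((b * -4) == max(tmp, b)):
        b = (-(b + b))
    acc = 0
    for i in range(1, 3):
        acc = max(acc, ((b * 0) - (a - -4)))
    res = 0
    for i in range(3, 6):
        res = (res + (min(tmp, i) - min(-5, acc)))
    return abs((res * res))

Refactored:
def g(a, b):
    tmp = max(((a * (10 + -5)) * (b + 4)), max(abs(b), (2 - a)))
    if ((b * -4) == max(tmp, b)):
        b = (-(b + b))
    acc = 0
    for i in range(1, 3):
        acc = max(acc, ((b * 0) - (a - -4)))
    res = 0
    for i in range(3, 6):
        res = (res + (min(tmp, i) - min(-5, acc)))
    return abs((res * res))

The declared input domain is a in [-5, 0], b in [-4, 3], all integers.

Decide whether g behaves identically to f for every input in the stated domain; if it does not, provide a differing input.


Reading the diff, among the changes: arithmetic usage differs, plus constant usage differs.
One worked example (a=-4, b=-1) — f: tmp = 6; ((b * -4) == max(tmp, b)) -> false; acc = 0; [i=1]; acc = 0; [i=2]; acc = 0; res = 0; [i=3]; res = 8; [i=4]; res = 17; [i=5]; res = 27; return 729; g: tmp = 6; ((b * -4) == max(tmp, b)) -> false; acc = 0; [i=1]; acc = 0; [i=2]; acc = 0; res = 0; [i=3]; res = 8; [i=4]; res = 17; [i=5]; res = 27; return 729; agreement on 729.
Every one of the 48 inputs gives matching results.
verdict: equivalent


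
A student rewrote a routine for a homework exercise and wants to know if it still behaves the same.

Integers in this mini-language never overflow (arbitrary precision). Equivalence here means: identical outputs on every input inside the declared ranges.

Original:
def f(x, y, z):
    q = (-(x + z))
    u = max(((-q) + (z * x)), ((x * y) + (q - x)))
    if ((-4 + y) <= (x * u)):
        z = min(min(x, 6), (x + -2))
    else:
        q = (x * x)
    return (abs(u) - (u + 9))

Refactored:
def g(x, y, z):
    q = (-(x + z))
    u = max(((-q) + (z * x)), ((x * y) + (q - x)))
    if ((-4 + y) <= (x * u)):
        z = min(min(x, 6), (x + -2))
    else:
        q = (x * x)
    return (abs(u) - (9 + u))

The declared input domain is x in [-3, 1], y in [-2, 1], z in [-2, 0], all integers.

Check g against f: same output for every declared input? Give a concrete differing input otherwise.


The two versions differ — the changes include same computation, different form.
Spot check at x=1, y=0, z=-1 — f: q = 0; u = -1; ((-4 + y) <= (x * u)) -> true; z = -1; return -7. g: q = 0; u = -1; ((-4 + y) <= (x * u)) -> true; z = -1; return -7. Both give -7.
Checked all 60 inputs in the declared domain: the outputs agree on every one.
verdict: equivalent


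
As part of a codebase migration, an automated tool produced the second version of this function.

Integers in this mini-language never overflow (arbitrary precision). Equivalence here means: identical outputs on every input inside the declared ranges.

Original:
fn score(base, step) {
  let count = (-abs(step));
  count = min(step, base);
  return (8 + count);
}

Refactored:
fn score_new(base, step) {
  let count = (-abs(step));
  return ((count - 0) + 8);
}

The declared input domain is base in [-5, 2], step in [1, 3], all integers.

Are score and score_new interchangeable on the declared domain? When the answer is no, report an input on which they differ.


Evaluate both at base=-5, step=1.
score: count = -1; count = -5; return 3
score_new: count = -1; return 7
3 against 7: the behavior changed.
verdict: not equivalent; witness: base=-5, step=1


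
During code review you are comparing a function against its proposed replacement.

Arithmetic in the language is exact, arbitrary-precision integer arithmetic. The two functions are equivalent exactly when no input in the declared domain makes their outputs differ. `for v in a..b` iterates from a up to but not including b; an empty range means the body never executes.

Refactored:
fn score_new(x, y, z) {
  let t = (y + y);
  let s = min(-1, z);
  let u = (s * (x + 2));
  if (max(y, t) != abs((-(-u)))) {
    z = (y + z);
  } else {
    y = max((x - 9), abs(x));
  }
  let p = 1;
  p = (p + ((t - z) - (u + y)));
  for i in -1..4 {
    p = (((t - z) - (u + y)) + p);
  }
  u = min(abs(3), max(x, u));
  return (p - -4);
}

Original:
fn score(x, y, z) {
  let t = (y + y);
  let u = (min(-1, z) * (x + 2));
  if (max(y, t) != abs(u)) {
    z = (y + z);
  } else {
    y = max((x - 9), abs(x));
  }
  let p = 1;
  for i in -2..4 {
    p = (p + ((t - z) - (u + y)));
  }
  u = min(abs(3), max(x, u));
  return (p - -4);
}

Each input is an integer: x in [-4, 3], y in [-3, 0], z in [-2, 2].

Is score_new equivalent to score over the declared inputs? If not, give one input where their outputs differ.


The two are interchangeable: local variable names differ, and statement counts differ, and loop structure differs, and arithmetic usage differs, and every declared input agrees.
One worked example (x=-2, y=-3, z=1) — score: t=-6, then u=0, then (max(y, t) != abs(u)) is true, then z=-2, then p=1, then (i=-2), then p=0, then (i=-1), then p=-1, then (i=0), then p=-2, then (i=1), then p=-3, then (i=2), then p=-4, then (i=3), then p=-5, then u=0, then returns -1; score_new: t=-6, then s=-1, then u=0, then (max(y, t) != abs((-(-u)))) is true, then z=-2, then p=1, then p=0, then (i=-1), then p=-1, then (i=0), then p=-2, then (i=1), then p=-3, then (i=2), then p=-4, then (i=3), then p=-5, then u=0, then returns -1; agreement on -1.
Every one of the 160 inputs gives matching results.
verdict: equivalent


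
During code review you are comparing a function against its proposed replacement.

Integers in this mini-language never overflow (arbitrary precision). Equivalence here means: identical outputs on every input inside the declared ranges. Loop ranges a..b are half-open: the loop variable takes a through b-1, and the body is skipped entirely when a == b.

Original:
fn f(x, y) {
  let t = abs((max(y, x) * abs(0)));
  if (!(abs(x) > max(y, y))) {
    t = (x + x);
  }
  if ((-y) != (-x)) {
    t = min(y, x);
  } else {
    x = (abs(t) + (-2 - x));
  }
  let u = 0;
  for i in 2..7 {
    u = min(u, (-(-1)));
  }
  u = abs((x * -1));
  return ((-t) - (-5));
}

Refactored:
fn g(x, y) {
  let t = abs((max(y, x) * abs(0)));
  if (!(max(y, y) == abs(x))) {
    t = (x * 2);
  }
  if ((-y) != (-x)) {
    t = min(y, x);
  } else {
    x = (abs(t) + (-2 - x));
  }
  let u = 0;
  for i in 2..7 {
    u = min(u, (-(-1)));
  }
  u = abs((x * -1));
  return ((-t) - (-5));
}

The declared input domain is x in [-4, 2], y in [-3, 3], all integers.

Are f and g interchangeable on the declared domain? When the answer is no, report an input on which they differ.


The rewrite breaks on x=-3, y=-3, where the results are 5 and 11.
f: t = 0; (!(abs(x) > max(y, y))) -> false; ((-y) != (-x)) -> false; x = 1; u = 0; [i=2]; u = 0; [i=3]; u = 0; [i=4]; u = 0; [i=5]; u = 0; [i=6]; u = 0; u = 1; return 5
g: t = 0; (!(max(y, y) == abs(x))) -> true; t = -6; ((-y) != (-x)) -> false; x = 7; u = 0; [i=2]; u = 0; [i=3]; u = 0; [i=4]; u = 0; [i=5]; u = 0; [i=6]; u = 0; u = 7; return 11
verdict: not equivalent; witness: x=-3, y=-3


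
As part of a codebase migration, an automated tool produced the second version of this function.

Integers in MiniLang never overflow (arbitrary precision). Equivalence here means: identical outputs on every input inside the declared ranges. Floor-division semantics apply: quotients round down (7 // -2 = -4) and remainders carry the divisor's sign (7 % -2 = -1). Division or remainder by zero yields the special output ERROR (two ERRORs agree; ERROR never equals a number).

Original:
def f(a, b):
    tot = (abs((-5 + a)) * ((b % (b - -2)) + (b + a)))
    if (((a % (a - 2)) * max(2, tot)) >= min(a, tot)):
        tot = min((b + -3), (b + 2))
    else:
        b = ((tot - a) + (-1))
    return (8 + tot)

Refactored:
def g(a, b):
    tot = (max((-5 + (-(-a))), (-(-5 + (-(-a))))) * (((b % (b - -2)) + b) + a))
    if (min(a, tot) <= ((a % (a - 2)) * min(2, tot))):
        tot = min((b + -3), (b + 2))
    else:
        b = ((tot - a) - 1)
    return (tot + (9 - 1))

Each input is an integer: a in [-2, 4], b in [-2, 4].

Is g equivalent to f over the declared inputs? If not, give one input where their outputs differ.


These are not equivalent — on a=-2, b=1 the outputs split (8 vs 6).
f: tot=0, then (((a % (a - 2)) * max(2, tot)) >= min(a, tot)) is false, then b=1, then returns 8
g: tot=0, then (min(a, tot) <= ((a % (a - 2)) * min(2, tot))) is true, then tot=-2, then returns 6
verdict: not equivalent; witness: a=-2, b=1


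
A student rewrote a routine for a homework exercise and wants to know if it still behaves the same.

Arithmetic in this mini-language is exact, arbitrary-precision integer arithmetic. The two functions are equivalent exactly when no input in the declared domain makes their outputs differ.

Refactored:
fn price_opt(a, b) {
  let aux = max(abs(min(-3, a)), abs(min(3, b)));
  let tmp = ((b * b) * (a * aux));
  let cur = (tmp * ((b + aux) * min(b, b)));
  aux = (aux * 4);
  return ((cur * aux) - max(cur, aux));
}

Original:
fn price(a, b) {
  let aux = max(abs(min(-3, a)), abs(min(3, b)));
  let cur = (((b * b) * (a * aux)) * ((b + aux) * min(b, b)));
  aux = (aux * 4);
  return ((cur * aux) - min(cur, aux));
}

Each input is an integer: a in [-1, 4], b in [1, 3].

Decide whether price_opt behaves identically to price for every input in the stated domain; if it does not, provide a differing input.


Not equivalent: a=-1, b=1 separates them (-132 vs -156).
price: aux := 3 | cur := -12 | aux := 12 | result -132
price_opt: aux := 3 | tmp := -3 | cur := -12 | aux := 12 | result -156
verdict: not equivalent; witness: a=-1, b=1


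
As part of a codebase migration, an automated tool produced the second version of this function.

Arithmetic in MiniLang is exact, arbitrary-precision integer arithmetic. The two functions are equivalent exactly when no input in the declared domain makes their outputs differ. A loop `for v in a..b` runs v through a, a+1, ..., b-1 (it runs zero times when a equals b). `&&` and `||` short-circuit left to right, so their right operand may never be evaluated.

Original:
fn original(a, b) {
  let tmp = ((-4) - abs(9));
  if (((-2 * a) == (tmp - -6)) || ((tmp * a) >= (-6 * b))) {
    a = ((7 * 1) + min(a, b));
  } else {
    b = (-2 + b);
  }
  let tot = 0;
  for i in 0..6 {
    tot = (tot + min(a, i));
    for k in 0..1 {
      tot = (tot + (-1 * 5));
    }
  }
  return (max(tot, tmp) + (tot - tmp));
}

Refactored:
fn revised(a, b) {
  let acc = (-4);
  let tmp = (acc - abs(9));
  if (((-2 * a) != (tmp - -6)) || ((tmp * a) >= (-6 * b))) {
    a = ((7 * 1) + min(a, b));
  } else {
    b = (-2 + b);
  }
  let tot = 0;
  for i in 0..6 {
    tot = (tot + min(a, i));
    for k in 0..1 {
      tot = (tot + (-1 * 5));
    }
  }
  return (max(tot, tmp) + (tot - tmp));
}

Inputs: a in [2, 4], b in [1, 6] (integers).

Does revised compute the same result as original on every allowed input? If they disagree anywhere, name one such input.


Consider the input a=2, b=1.
original: tmp = -13; (((-2 * a) == (tmp - -6)) || ((tmp * a) >= (-6 * b))) -> false; b = -1; tot = 0; [i=0]; tot = 0; [k=0]; tot = -5; [i=1]; tot = -4; [k=0]; tot = -9; [i=2]; tot = -7; [k=0]; tot = -12; [i=3]; tot = -10; [k=0]; tot = -15; [i=4]; tot = -13; [k=0]; tot = -18; [i=5]; tot = -16; [k=0]; tot = -21; return -21
revised: acc = -4; tmp = -13; (((-2 * a) != (tmp - -6)) || ((tmp * a) >= (-6 * b))) -> true; a = 8; tot = 0; [i=0]; tot = 0; [k=0]; tot = -5; [i=1]; tot = -4; [k=0]; tot = -9; [i=2]; tot = -7; [k=0]; tot = -12; [i=3]; tot = -9; [k=0]; tot = -14; [i=4]; tot = -10; [k=0]; tot = -15; [i=5]; tot = -10; [k=0]; tot = -15; return -15
-21 against -15: the behavior changed.
verdict: not equivalent; witness: a=2, b=1


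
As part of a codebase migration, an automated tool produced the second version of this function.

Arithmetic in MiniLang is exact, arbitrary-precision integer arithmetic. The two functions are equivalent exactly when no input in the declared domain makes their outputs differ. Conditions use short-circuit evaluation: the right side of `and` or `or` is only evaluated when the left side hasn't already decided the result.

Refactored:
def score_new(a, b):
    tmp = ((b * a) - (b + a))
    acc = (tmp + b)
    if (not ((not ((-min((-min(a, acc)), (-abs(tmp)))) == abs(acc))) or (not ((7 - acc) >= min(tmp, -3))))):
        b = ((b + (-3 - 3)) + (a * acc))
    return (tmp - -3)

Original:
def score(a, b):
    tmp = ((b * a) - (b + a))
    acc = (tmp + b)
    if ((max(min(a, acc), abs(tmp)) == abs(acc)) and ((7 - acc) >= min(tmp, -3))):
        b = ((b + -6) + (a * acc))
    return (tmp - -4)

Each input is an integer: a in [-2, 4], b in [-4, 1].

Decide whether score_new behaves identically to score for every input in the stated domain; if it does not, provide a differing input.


a=-2, b=-4 yields 18 from score but 17 from score_new.
verdict: not equivalent; witness: a=-2, b=-4


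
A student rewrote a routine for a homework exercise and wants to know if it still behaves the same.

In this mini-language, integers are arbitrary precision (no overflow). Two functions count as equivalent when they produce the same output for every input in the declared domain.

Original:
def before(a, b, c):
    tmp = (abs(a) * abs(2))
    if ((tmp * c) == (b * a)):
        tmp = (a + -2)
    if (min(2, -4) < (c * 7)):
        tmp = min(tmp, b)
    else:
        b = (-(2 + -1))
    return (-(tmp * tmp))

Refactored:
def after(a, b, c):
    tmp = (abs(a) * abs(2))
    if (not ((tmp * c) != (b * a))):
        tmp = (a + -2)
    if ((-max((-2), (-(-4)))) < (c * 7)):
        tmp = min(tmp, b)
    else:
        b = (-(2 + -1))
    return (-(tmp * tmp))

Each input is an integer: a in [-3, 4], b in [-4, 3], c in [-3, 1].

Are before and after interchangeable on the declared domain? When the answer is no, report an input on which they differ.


The two are interchangeable: comparison usage differs; min/max/abs usage differs; boolean connective usage differs, and every declared input agrees.
One worked example (a=-1, b=-2, c=0) — before: tmp := 2 | ((tmp * c) == (b * a)): false | (min(2, -4) < (c * 7)): true | tmp := -2 | result -4; after: tmp := 2 | (not ((tmp * c) != (b * a))): false | ((-max((-2), (-(-4)))) < (c * 7)): true | tmp := -2 | result -4; agreement on -4.
Sweeping the whole domain (320 inputs) finds no disagreement.
verdict: equivalent


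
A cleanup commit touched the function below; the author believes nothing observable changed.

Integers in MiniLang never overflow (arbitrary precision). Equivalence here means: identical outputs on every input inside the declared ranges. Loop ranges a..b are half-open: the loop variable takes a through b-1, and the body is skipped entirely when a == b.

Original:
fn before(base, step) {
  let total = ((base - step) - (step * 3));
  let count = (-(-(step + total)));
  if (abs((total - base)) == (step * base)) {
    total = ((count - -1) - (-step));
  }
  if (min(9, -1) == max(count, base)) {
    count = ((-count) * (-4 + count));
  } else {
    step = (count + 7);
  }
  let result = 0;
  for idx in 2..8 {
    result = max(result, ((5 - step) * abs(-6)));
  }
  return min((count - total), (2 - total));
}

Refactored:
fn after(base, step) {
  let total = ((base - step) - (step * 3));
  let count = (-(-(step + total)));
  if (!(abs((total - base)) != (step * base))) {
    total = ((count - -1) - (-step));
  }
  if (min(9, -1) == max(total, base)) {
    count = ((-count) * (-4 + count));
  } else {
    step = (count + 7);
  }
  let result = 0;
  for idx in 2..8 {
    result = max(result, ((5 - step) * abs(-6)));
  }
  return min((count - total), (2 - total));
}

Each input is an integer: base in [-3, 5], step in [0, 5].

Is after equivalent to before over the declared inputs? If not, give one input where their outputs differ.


Not equivalent: base=-2, step=0 separates them (-1 vs -11).
before: total := -2 | count := -2 | (abs((total - base)) == (step * base)): true | total := -1 | (min(9, -1) == max(count, base)): false | step := 5 | result := 0 | iter idx=2: | result := 0 | iter idx=3: | result := 0 | iter idx=4: | result := 0 | iter idx=5: | result := 0 | iter idx=6: | result := 0 | iter idx=7: | result := 0 | result -1
after: total := -2 | count := -2 | (!(abs((total - base)) != (step * base))): true | total := -1 | (min(9, -1) == max(total, base)): true | count := -12 | result := 0 | iter idx=2: | result := 30 | iter idx=3: | result := 30 | iter idx=4: | result := 30 | iter idx=5: | result := 30 | iter idx=6: | result := 30 | iter idx=7: | result := 30 | result -11
verdict: not equivalent; witness: base=-2, step=0


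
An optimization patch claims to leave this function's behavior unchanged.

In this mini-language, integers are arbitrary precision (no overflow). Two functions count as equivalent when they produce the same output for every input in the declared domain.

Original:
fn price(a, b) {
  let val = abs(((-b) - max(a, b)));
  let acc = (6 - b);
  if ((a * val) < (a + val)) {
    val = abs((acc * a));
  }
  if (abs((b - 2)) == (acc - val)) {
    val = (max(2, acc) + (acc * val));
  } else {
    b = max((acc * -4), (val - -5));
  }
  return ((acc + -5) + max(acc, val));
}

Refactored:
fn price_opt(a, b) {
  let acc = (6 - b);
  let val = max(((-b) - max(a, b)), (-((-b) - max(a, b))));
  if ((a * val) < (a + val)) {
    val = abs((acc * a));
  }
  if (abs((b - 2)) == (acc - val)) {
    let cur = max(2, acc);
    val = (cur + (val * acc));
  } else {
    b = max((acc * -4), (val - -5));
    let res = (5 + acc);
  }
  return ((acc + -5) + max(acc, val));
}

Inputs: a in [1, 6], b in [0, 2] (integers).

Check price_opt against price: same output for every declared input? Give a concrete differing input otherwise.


The two versions differ — the changes include min/max/abs usage differs; also statement counts differ; also arithmetic usage differs; also constant usage differs; also local variable names differ.
As a probe, take a=2, b=0: price runs val = 2; acc = 6; ((a * val) < (a + val)) -> false; (abs((b - 2)) == (acc - val)) -> false; b = 7; return 7; price_opt runs acc = 6; val = 2; ((a * val) < (a + val)) -> false; (abs((b - 2)) == (acc - val)) -> false; b = 7; res = 11; return 7; both end at 7.
Every one of the 18 inputs gives matching results.
verdict: equivalent


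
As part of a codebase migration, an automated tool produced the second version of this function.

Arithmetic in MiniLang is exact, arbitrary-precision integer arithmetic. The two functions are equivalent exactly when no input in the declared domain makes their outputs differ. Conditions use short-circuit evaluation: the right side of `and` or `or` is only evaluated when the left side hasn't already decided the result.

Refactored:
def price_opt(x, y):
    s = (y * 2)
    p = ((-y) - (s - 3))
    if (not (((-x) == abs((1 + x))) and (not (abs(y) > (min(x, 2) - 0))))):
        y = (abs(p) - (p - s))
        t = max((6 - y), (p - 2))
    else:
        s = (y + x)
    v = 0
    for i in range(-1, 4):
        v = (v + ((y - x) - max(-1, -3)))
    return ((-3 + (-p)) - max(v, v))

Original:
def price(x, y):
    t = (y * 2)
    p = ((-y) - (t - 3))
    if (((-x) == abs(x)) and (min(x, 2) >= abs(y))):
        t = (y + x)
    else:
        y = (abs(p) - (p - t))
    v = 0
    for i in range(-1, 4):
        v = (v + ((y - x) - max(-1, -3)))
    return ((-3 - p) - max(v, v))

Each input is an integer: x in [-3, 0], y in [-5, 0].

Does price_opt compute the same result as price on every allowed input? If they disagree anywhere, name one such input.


Although `0` became `1`, no input in the stated domain can expose it.
Spot check at x=-2, y=-4 — price: t := -8 | p := 15 | (((-x) == abs(x)) and (min(x, 2) >= abs(y))): false | y := -8 | v := 0 | iter i=-1: | v := -5 | iter i=0: | v := -10 | iter i=1: | v := -15 | iter i=2: | v := -20 | iter i=3: | v := -25 | result 7. price_opt: s := -8 | p := 15 | (not (((-x) == abs((1 + x))) and (not (abs(y) > (min(x, 2) - 0))))): true | y := -8 | t := 14 | v := 0 | iter i=-1: | v := -5 | iter i=0: | v := -10 | iter i=1: | v := -15 | iter i=2: | v := -20 | iter i=3: | v := -25 | result 7. Both give 7.
An exhaustive pass over the 24 declared inputs shows identical outputs.
verdict: equivalent


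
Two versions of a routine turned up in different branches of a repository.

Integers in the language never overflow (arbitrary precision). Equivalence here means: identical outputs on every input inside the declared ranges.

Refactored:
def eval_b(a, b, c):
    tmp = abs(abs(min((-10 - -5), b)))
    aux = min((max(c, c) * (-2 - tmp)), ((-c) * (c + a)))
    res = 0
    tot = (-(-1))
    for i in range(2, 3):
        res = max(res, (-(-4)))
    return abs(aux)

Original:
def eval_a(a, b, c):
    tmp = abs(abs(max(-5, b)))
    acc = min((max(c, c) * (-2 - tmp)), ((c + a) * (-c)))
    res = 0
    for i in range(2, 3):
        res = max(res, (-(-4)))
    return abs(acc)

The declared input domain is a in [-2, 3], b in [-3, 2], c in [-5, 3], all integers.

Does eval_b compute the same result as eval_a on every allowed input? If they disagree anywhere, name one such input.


Evaluate both at a=-2, b=-3, c=1.
eval_a: tmp=3, then acc=-5, then res=0, then (i=2), then res=4, then returns 5
eval_b: tmp=5, then aux=-7, then res=0, then tot=1, then (i=2), then res=4, then returns 7
5 vs 7 — the two versions disagree here.
verdict: not equivalent; witness: a=-2, b=-3, c=1


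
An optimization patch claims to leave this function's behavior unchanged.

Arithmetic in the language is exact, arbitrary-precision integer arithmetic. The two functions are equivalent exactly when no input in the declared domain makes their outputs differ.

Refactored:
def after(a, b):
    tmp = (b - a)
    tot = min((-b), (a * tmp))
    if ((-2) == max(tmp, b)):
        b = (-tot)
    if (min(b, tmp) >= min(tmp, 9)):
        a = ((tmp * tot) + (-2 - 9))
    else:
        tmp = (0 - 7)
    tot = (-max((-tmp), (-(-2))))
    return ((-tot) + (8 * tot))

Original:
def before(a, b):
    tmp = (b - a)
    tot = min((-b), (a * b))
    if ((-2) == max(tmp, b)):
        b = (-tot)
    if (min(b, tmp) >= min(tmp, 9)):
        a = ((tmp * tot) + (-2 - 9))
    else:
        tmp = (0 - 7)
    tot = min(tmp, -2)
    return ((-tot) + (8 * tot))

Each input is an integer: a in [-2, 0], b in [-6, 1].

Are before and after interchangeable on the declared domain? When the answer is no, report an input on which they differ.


There is a counterexample at a=-1, b=-3: -49 on one side, -14 on the other.
before: tmp=-2, then tot=3, then ((-2) == max(tmp, b)) is true, then b=-3, then (min(b, tmp) >= min(tmp, 9)) is false, then tmp=-7, then tot=-7, then returns -49
after: tmp=-2, then tot=2, then ((-2) == max(tmp, b)) is true, then b=-2, then (min(b, tmp) >= min(tmp, 9)) is true, then a=-15, then tot=-2, then returns -14
verdict: not equivalent; witness: a=-1, b=-3


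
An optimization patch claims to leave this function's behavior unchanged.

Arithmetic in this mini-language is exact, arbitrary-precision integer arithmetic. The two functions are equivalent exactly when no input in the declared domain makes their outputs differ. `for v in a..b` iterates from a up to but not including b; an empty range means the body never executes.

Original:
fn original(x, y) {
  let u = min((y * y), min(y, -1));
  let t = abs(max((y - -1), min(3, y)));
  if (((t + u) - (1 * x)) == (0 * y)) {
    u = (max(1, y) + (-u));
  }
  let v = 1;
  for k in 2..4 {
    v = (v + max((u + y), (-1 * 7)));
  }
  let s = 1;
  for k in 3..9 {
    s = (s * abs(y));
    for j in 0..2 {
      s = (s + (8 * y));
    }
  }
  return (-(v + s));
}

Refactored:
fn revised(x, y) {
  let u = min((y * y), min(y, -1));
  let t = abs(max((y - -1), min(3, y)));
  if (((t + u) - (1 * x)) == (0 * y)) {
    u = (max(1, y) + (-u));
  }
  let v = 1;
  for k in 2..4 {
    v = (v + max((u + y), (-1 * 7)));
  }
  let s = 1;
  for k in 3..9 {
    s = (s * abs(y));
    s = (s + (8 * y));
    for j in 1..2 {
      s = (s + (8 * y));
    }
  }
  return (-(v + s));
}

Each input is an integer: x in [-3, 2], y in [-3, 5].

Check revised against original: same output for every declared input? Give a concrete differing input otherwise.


Side by side, the visible changes include: loop structure differs, plus statement counts differ, plus arithmetic usage differs, plus constant usage differs.
Tracing x=-3, y=2: original: u = -1; t = 3; (((t + u) - (1 * x)) == (0 * y)) -> false; v = 1; [k=2]; v = 2; [k=3]; v = 3; s = 1; [k=3]; s = 2; [j=0]; s = 18; [j=1]; s = 34; [k=4]; s = 68; [j=0]; s = 84; [j=1]; s = 100; [k=5]; s = 200; [j=0]; s = 216; [j=1]; s = 232; [k=6]; s = 464; [j=0]; s = 480; [j=1]; s = 496; [k=7]; s = 992; [j=0]; s = 1008; [j=1]; s = 1024; [k=8]; s = 2048; [j=0]; s = 2064; [j=1]; s = 2080; return -2083 | revised: u = -1; t = 3; (((t + u) - (1 * x)) == (0 * y)) -> false; v = 1; [k=2]; v = 2; [k=3]; v = 3; s = 1; [k=3]; s = 2; s = 18; [j=1]; s = 34; [k=4]; s = 68; s = 84; [j=1]; s = 100; [k=5]; s = 200; s = 216; [j=1]; s = 232; [k=6]; s = 464; s = 480; [j=1]; s = 496; [k=7]; s = 992; s = 1008; [j=1]; s = 1024; [k=8]; s = 2048; s = 2064; [j=1]; s = 2080; return -2083 — matching result -2083.
An exhaustive pass over the 54 declared inputs shows identical outputs.
verdict: equivalent


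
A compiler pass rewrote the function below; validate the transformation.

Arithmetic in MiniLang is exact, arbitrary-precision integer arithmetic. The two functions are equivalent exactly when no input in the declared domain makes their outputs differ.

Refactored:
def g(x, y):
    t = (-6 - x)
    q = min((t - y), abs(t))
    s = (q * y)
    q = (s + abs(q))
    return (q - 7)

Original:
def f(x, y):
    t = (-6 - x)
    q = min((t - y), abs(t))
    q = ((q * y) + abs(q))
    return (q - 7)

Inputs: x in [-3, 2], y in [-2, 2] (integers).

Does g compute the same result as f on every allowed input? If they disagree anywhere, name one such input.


The two are interchangeable: statement counts differ; also local variable names differ, and every declared input agrees.
Spot check at x=0, y=-2 — f: t = -6; q = -4; q = 12; return 5. g: t = -6; q = -4; s = 8; q = 12; return 5. Both give 5.
Checked all 30 inputs in the declared domain: the outputs agree on every one.
verdict: equivalent


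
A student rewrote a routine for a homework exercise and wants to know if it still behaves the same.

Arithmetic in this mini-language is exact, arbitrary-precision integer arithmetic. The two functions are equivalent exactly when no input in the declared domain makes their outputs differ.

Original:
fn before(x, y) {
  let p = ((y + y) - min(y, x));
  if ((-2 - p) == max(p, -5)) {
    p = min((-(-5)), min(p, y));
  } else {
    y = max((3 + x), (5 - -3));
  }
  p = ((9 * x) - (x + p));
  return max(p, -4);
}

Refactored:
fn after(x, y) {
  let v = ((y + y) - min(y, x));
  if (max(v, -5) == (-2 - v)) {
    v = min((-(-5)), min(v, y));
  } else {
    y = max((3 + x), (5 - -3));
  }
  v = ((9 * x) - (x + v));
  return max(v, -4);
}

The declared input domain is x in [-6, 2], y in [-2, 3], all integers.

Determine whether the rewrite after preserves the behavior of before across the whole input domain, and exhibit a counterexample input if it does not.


Changes here: local variable names differ; the full 54-point sweep finds no disagreement.
verdict: equivalent


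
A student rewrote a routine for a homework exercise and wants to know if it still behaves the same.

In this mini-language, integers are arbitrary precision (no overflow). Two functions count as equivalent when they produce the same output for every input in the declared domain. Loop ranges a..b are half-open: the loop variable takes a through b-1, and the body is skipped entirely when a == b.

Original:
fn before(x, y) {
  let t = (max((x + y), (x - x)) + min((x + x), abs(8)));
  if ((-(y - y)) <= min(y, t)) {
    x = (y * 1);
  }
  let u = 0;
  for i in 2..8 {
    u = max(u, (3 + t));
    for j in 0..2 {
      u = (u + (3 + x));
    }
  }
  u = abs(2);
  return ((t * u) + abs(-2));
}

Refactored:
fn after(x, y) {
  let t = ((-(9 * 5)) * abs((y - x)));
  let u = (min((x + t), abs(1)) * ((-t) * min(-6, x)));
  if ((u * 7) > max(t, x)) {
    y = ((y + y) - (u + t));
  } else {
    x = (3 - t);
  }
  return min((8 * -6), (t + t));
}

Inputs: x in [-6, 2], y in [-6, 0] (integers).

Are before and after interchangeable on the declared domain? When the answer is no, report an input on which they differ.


Take x=-6, y=-6.
before: t := -12 | ((-(y - y)) <= min(y, t)): false | u := 0 | iter i=2: | u := 0 | iter j=0: | u := -3 | iter j=1: | u := -6 | iter i=3: | u := -6 | iter j=0: | u := -9 | iter j=1: | u := -12 | iter i=4: | u := -9 | iter j=0: | u := -12 | iter j=1: | u := -15 | iter i=5: | u := -9 | iter j=0: | u := -12 | iter j=1: | u := -15 | iter i=6: | u := -9 | iter j=0: | u := -12 | iter j=1: | u := -15 | iter i=7: | u := -9 | iter j=0: | u := -12 | iter j=1: | u := -15 | u := 2 | result -22
after: t := 0 | u := 0 | ((u * 7) > max(t, x)): false | x := 3 | result -48
-22 vs -48 — the two versions disagree here.
verdict: not equivalent; witness: x=-6, y=-6


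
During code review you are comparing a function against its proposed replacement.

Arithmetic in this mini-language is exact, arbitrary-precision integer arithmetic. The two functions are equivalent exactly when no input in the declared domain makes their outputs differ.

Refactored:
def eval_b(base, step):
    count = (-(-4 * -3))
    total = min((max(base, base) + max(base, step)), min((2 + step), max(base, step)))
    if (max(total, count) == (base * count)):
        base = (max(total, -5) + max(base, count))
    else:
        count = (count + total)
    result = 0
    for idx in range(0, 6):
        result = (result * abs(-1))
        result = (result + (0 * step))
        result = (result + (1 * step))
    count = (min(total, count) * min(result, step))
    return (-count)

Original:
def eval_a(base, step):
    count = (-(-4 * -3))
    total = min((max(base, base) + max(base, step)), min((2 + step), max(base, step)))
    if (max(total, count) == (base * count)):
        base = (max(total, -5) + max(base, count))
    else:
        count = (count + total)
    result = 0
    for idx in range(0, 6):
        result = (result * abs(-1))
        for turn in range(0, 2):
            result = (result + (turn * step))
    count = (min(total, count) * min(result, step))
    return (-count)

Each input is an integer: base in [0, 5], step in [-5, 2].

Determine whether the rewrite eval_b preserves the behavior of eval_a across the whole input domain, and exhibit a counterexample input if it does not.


Differences: loop structure differs, constant usage differs, arithmetic usage differs, local variable names differ — yet all 48 inputs agree.
verdict: equivalent


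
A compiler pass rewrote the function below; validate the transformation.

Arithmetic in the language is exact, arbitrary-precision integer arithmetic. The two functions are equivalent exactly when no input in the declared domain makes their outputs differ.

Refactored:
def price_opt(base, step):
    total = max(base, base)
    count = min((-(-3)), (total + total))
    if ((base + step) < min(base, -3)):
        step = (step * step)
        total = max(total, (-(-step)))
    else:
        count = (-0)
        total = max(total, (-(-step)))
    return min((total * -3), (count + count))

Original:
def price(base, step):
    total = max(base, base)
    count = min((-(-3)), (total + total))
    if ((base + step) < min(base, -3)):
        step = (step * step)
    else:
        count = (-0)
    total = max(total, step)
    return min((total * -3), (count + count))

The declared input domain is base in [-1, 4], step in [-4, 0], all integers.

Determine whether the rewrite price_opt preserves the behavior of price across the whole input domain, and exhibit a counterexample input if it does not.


Equivalent — the differences include min/max/abs usage differs; also statement counts differ, yet no declared input distinguishes the two.
One worked example (base=3, step=-3) — price: total = 3; count = 3; ((base + step) < min(base, -3)) -> false; count = 0; total = 3; return -9; price_opt: total = 3; count = 3; ((base + step) < min(base, -3)) -> false; count = 0; total = 3; return -9; agreement on -9.
Sweeping the whole domain (30 inputs) finds no disagreement.
verdict: equivalent


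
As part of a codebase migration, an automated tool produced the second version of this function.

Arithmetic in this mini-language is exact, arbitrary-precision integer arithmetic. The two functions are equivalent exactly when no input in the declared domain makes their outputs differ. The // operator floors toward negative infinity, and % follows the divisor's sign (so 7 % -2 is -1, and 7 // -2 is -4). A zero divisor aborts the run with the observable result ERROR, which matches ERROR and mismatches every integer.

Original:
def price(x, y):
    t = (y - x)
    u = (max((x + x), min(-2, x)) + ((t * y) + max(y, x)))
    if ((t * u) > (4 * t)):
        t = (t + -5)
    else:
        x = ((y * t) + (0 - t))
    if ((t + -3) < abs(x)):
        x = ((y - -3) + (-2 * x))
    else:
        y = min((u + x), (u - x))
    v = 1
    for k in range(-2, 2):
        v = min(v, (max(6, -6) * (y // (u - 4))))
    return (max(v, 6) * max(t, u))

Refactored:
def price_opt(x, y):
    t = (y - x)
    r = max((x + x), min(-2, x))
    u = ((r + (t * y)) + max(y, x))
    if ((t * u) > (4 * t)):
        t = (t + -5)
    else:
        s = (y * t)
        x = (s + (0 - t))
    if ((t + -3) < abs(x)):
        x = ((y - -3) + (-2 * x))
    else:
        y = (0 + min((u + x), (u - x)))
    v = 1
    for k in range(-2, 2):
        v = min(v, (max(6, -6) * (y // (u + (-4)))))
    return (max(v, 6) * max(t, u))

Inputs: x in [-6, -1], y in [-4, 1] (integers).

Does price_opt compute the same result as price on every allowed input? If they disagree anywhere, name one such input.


Reading the diff, among the changes: statement counts differ, plus constant usage differs, plus arithmetic usage differs, plus local variable names differ.
One worked example (x=-6, y=-4) — price: t becomes 2; next u becomes -18; next ((t * u) > (4 * t)) evaluates to false; next x becomes -10; next ((t + -3) < abs(x)) evaluates to true; next x becomes 19; next v becomes 1; next at k=-2:; next v becomes 0; next at k=-1:; next v becomes 0; next at k=0:; next v becomes 0; next at k=1:; next v becomes 0; next final value 12; price_opt: t becomes 2; next r becomes -6; next u becomes -18; next ((t * u) > (4 * t)) evaluates to false; next s becomes -8; next x becomes -10; next ((t + -3) < abs(x)) evaluates to true; next x becomes 19; next v becomes 1; next at k=-2:; next v becomes 0; next at k=-1:; next v becomes 0; next at k=0:; next v becomes 0; next at k=1:; next v becomes 0; next final value 12; agreement on 12.
Every one of the 36 inputs gives matching results.
verdict: equivalent


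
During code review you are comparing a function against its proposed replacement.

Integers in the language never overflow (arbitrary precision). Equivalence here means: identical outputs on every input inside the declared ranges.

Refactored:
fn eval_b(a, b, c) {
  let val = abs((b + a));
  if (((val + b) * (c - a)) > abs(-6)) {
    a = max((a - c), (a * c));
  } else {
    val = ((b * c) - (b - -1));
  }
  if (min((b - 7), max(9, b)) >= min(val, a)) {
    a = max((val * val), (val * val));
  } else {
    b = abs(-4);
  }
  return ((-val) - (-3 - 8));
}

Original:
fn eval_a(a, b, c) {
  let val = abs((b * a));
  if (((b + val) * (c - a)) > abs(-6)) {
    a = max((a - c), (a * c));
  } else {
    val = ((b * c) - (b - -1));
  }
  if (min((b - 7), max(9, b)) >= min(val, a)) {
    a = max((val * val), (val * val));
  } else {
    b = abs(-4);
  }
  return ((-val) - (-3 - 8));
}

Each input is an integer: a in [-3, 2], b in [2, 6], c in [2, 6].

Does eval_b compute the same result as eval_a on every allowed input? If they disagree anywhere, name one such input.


There is a counterexample at a=-3, b=2, c=2: 5 on one side, 10 on the other.
eval_a: val=6, then (((b + val) * (c - a)) > abs(-6)) is true, then a=-5, then (min((b - 7), max(9, b)) >= min(val, a)) is true, then a=36, then returns 5
eval_b: val=1, then (((val + b) * (c - a)) > abs(-6)) is true, then a=-5, then (min((b - 7), max(9, b)) >= min(val, a)) is true, then a=1, then returns 10
verdict: not equivalent; witness: a=-3, b=2, c=2
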